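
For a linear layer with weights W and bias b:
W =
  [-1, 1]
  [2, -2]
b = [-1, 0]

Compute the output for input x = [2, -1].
y = [-4, 6]

Wx = [-1×2 + 1×-1, 2×2 + -2×-1]
   = [-3, 6]
y = Wx + b = [-3 + -1, 6 + 0] = [-4, 6]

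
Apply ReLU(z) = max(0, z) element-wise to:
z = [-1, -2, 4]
h = [0, 0, 4]

ReLU applied element-wise: max(0,-1)=0, max(0,-2)=0, max(0,4)=4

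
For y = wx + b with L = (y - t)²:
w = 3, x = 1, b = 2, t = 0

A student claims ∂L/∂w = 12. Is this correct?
Incorrect

y = (3)(1) + 2 = 5
∂L/∂y = 2(y - t) = 2(5 - 0) = 10
∂y/∂w = x = 1
∂L/∂w = 10 × 1 = 10

Claimed value: 12
Incorrect: The correct gradient is 10.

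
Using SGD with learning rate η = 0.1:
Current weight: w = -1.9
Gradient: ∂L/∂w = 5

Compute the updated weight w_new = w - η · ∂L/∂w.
w_new = -2.4

w_new = w - η·∂L/∂w = -1.9 - 0.1×(5) = -1.9 - (0.5) = -2.4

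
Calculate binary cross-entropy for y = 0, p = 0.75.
L = 1.386

L = -0·log(0.75) - 1·log(0.25) = -log(0.25) = 1.386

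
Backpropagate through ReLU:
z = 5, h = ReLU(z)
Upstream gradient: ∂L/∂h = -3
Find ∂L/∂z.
∂L/∂z = -3

h = ReLU(5) = 5
Since z > 0: ∂h/∂z = 1
∂L/∂z = ∂L/∂h · ∂h/∂z = -3 × 1 = -3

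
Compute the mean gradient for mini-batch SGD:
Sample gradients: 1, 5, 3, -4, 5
Average gradient = 2

Average = (1/5)(1 + 5 + 3 + -4 + 5) = 10/5 = 2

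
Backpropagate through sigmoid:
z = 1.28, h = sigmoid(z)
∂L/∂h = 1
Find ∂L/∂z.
∂L/∂z = 0.1702

σ(1.28) = 0.7824
σ'(1.28) = σ(1.28)(1 - σ(1.28)) = 0.7824 × 0.2176 = 0.1702
∂L/∂z = ∂L/∂h · σ'(z) = 1 × 0.1702 = 0.1702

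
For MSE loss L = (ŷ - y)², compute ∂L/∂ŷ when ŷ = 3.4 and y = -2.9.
∂L/∂ŷ = 12.6

∂L/∂ŷ = 2(ŷ - y) = 2(3.4 - -2.9) = 2(6.3) = 12.6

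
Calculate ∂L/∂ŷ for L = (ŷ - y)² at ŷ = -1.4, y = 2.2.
∂L/∂ŷ = -7.2

∂L/∂ŷ = 2(ŷ - y) = 2(-1.4 - 2.2) = 2(-3.6) = -7.2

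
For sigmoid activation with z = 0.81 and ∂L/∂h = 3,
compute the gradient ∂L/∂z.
∂L/∂z = 0.6393

σ(0.81) = 0.6921
σ'(0.81) = σ(0.81)(1 - σ(0.81)) = 0.6921 × 0.3079 = 0.2131
∂L/∂z = ∂L/∂h · σ'(z) = 3 × 0.2131 = 0.6393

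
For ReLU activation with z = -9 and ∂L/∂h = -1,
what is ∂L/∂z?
∂L/∂z = 0

h = ReLU(-9) = 0
Since z < 0: ∂h/∂z = 0
∂L/∂z = ∂L/∂h · ∂h/∂z = -1 × 0 = 0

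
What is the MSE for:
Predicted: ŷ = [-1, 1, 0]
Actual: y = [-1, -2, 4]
MSE = 8.333

MSE = (1/3)((-1--1)² + (1--2)² + (0-4)²) = (1/3)(0 + 9 + 16) = 8.333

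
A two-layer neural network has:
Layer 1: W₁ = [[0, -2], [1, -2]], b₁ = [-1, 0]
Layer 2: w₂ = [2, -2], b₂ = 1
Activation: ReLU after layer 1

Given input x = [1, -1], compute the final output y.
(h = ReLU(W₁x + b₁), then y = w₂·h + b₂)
y = -3

Layer 1 pre-activation: z₁ = [1, 3]
After ReLU: h = [1, 3]
Layer 2 output: y = 2×1 + -2×3 + 1 = -3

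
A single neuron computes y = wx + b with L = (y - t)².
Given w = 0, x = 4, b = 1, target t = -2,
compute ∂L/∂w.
∂L/∂w = 24

y = wx + b = (0)(4) + 1 = 1
∂L/∂y = 2(y - t) = 2(1 - -2) = 6
∂y/∂w = x = 4
∂L/∂w = ∂L/∂y · ∂y/∂w = 6 × 4 = 24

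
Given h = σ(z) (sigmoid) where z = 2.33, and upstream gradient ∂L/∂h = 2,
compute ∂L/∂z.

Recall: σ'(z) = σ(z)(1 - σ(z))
∂L/∂z = 0.1616

σ(2.33) = 0.9113
σ'(2.33) = σ(2.33)(1 - σ(2.33)) = 0.9113 × 0.08867 = 0.08081
∂L/∂z = ∂L/∂h · σ'(z) = 2 × 0.08081 = 0.1616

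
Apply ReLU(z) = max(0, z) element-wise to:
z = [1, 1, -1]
h = [1, 1, 0]

ReLU applied element-wise: max(0,1)=1, max(0,1)=1, max(0,-1)=0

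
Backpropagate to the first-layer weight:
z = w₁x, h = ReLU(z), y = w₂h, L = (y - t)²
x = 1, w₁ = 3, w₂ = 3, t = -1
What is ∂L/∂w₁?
∂L/∂w₁ = 60

Forward pass:
z = w₁x = 3×1 = 3
h = ReLU(3) = 3
y = w₂h = 3×3 = 9

Backward pass:
∂L/∂y = 2(y - t) = 2(9 - -1) = 20
∂y/∂h = w₂ = 3
∂h/∂z = 1 (ReLU derivative)
∂z/∂w₁ = x = 1

∂L/∂w₁ = 20 × 3 × 1 × 1 = 60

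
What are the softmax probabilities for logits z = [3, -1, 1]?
p = [0.8668, 0.0159, 0.1173]

exp(z) = [20.09, 0.3679, 2.718]
Sum = 23.17
p = [0.8668, 0.0159, 0.1173]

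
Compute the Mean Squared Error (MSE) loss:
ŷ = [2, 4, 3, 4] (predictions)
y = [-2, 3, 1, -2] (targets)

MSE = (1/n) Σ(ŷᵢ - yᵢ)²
MSE = 14.25

MSE = (1/4)((2--2)² + (4-3)² + (3-1)² + (4--2)²) = (1/4)(16 + 1 + 4 + 36) = 14.25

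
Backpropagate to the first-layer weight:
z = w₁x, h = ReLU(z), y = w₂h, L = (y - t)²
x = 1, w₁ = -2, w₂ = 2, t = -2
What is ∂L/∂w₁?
∂L/∂w₁ = 0

Forward pass:
z = w₁x = -2×1 = -2
h = ReLU(-2) = 0
y = w₂h = 2×0 = 0

Backward pass:
∂L/∂y = 2(y - t) = 2(0 - -2) = 4
∂y/∂h = w₂ = 2
∂h/∂z = 0 (ReLU derivative)
∂z/∂w₁ = x = 1

∂L/∂w₁ = 4 × 2 × 0 × 1 = 0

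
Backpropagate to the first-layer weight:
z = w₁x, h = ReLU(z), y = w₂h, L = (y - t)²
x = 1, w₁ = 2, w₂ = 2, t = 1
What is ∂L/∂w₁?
∂L/∂w₁ = 12

Forward pass:
z = w₁x = 2×1 = 2
h = ReLU(2) = 2
y = w₂h = 2×2 = 4

Backward pass:
∂L/∂y = 2(y - t) = 2(4 - 1) = 6
∂y/∂h = w₂ = 2
∂h/∂z = 1 (ReLU derivative)
∂z/∂w₁ = x = 1

∂L/∂w₁ = 6 × 2 × 1 × 1 = 12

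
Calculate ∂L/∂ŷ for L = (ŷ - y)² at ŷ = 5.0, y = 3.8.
∂L/∂ŷ = 2.4

∂L/∂ŷ = 2(ŷ - y) = 2(5.0 - 3.8) = 2(1.2) = 2.4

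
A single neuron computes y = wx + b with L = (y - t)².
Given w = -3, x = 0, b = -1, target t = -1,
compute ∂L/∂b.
∂L/∂b = 0

y = wx + b = (-3)(0) + -1 = -1
∂L/∂y = 2(y - t) = 2(-1 - -1) = 0
∂y/∂b = 1
∂L/∂b = ∂L/∂y · ∂y/∂b = 0 × 1 = 0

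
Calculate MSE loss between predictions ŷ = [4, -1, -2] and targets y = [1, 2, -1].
MSE = 6.333

MSE = (1/3)((4-1)² + (-1-2)² + (-2--1)²) = (1/3)(9 + 9 + 1) = 6.333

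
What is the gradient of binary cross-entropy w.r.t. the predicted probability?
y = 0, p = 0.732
∂L/∂p = 3.731

∂L/∂p = -y/p + (1-y)/(1-p) = 0 + 1/0.268 = 3.731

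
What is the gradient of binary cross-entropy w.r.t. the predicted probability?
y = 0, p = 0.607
∂L/∂p = 2.545

∂L/∂p = -y/p + (1-y)/(1-p) = 0 + 1/0.393 = 2.545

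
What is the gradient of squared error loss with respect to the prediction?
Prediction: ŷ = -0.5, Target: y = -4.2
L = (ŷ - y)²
∂L/∂ŷ = 7.4

∂L/∂ŷ = 2(ŷ - y) = 2(-0.5 - -4.2) = 2(3.7) = 7.4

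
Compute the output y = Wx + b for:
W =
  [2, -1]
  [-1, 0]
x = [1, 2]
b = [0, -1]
y = [0, -2]

Wx = [2×1 + -1×2, -1×1 + 0×2]
   = [0, -1]
y = Wx + b = [0 + 0, -1 + -1] = [0, -2]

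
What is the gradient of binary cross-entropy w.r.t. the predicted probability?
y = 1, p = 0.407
∂L/∂p = -2.457

∂L/∂p = -y/p + (1-y)/(1-p) = -1/0.407 + 0 = -2.457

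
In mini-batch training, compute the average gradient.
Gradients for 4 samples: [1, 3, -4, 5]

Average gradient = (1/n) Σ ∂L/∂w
Average gradient = 1.25

Average = (1/4)(1 + 3 + -4 + 5) = 5/4 = 1.25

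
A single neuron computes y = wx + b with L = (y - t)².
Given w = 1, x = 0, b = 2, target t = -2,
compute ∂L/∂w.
∂L/∂w = 0

y = wx + b = (1)(0) + 2 = 2
∂L/∂y = 2(y - t) = 2(2 - -2) = 8
∂y/∂w = x = 0
∂L/∂w = ∂L/∂y · ∂y/∂w = 8 × 0 = 0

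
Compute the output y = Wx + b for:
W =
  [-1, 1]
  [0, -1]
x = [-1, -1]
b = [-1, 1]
y = [-1, 2]

Wx = [-1×-1 + 1×-1, 0×-1 + -1×-1]
   = [0, 1]
y = Wx + b = [0 + -1, 1 + 1] = [-1, 2]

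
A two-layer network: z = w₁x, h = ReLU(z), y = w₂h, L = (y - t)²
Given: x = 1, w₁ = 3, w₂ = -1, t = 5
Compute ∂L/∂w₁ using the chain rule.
∂L/∂w₁ = 16

Forward pass:
z = w₁x = 3×1 = 3
h = ReLU(3) = 3
y = w₂h = -1×3 = -3

Backward pass:
∂L/∂y = 2(y - t) = 2(-3 - 5) = -16
∂y/∂h = w₂ = -1
∂h/∂z = 1 (ReLU derivative)
∂z/∂w₁ = x = 1

∂L/∂w₁ = -16 × -1 × 1 × 1 = 16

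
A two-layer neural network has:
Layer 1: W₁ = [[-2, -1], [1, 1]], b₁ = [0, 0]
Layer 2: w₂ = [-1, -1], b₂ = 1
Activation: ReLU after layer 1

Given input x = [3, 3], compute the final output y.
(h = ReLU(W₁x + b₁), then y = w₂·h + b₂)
y = -5

Layer 1 pre-activation: z₁ = [-9, 6]
After ReLU: h = [0, 6]
Layer 2 output: y = -1×0 + -1×6 + 1 = -5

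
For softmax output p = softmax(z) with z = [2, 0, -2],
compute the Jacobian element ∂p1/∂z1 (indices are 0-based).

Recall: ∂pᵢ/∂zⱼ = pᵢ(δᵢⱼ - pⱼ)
∂p1/∂z1 = 0.1035

p = softmax(z) = [0.8668, 0.1173, 0.01588]
p1 = 0.1173

∂p1/∂z1 = p1(1 - p1) = 0.1173 × (1 - 0.1173) = 0.1035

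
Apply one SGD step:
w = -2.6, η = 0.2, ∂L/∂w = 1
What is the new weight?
w_new = -2.8

w_new = w - η·∂L/∂w = -2.6 - 0.2×(1) = -2.6 - (0.2) = -2.8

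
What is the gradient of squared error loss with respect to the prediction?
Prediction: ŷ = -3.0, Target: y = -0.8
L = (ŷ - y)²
∂L/∂ŷ = -4.4

∂L/∂ŷ = 2(ŷ - y) = 2(-3.0 - -0.8) = 2(-2.2) = -4.4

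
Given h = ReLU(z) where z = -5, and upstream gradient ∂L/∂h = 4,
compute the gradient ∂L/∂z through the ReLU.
∂L/∂z = 0

h = ReLU(-5) = 0
Since z < 0: ∂h/∂z = 0
∂L/∂z = ∂L/∂h · ∂h/∂z = 4 × 0 = 0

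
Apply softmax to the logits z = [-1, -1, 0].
p = [0.2119, 0.2119, 0.5761]

exp(z) = [0.3679, 0.3679, 1]
Sum = 1.736
p = [0.2119, 0.2119, 0.5761]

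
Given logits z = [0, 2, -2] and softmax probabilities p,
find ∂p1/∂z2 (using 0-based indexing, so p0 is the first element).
∂p1/∂z2 = -0.01376

p = softmax(z) = [0.1173, 0.8668, 0.01588]
p1 = 0.8668, p2 = 0.01588

∂p1/∂z2 = -p1 × p2 = -0.8668 × 0.01588 = -0.01376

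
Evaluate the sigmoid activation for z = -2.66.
0.06538

sigmoid(-2.66) = 1/(1 + e^(2.66)) = 1/(1 + 14.3) = 0.06538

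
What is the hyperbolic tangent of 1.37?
0.8787

tanh(1.37) = (e^(1.37) - e^(-1.37))/(e^(1.37) + e^(-1.37)) = 0.8787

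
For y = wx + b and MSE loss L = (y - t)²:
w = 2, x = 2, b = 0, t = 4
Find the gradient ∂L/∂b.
∂L/∂b = 0

y = wx + b = (2)(2) + 0 = 4
∂L/∂y = 2(y - t) = 2(4 - 4) = 0
∂y/∂b = 1
∂L/∂b = ∂L/∂y · ∂y/∂b = 0 × 1 = 0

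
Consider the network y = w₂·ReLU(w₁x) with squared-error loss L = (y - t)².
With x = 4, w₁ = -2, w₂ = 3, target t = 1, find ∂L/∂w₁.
∂L/∂w₁ = 0

Forward pass:
z = w₁x = -2×4 = -8
h = ReLU(-8) = 0
y = w₂h = 3×0 = 0

Backward pass:
∂L/∂y = 2(y - t) = 2(0 - 1) = -2
∂y/∂h = w₂ = 3
∂h/∂z = 0 (ReLU derivative)
∂z/∂w₁ = x = 4

∂L/∂w₁ = -2 × 3 × 0 × 4 = 0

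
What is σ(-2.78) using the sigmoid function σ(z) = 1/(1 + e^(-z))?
0.05841

sigmoid(-2.78) = 1/(1 + e^(2.78)) = 1/(1 + 16.12) = 0.05841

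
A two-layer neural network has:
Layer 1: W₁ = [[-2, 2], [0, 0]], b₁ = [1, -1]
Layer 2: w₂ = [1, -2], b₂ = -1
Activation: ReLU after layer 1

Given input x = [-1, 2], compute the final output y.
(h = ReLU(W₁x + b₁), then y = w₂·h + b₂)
y = 6

Layer 1 pre-activation: z₁ = [7, -1]
After ReLU: h = [7, 0]
Layer 2 output: y = 1×7 + -2×0 + -1 = 6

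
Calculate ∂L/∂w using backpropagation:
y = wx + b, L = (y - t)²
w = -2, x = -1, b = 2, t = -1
∂L/∂w = -10

y = wx + b = (-2)(-1) + 2 = 4
∂L/∂y = 2(y - t) = 2(4 - -1) = 10
∂y/∂w = x = -1
∂L/∂w = ∂L/∂y · ∂y/∂w = 10 × -1 = -10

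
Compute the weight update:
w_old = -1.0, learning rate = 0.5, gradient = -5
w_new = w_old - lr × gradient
w_new = 1.5

w_new = w - η·∂L/∂w = -1.0 - 0.5×(-5) = -1.0 - (-2.5) = 1.5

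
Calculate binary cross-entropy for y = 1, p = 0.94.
L = 0.06188

L = -1·log(0.94) - 0·log(0.06) = -log(0.94) = 0.06188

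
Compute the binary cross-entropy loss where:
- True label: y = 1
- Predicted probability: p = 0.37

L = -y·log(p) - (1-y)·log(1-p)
L = 0.9943

L = -1·log(0.37) - 0·log(0.63) = -log(0.37) = 0.9943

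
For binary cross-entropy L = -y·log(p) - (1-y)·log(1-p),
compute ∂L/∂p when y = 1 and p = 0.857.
∂L/∂p = -1.167

∂L/∂p = -y/p + (1-y)/(1-p) = -1/0.857 + 0 = -1.167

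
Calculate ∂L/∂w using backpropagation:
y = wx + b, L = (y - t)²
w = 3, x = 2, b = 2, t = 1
∂L/∂w = 28

y = wx + b = (3)(2) + 2 = 8
∂L/∂y = 2(y - t) = 2(8 - 1) = 14
∂y/∂w = x = 2
∂L/∂w = ∂L/∂y · ∂y/∂w = 14 × 2 = 28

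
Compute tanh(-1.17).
-0.8243

tanh(-1.17) = (e^(-1.17) - e^(1.17))/(e^(-1.17) + e^(1.17)) = -0.8243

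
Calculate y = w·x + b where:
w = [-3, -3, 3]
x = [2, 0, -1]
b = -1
y = -10

y = (-3)(2) + (-3)(0) + (3)(-1) + -1 = -10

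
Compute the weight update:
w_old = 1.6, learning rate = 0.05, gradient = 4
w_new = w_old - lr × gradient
w_new = 1.4

w_new = w - η·∂L/∂w = 1.6 - 0.05×(4) = 1.6 - (0.2) = 1.4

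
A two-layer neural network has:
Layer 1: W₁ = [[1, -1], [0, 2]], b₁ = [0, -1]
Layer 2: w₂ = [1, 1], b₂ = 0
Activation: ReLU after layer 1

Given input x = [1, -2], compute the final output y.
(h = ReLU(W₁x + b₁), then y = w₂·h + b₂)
y = 3

Layer 1 pre-activation: z₁ = [3, -5]
After ReLU: h = [3, 0]
Layer 2 output: y = 1×3 + 1×0 + 0 = 3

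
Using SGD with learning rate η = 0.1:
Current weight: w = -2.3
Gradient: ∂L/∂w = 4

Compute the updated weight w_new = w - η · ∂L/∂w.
w_new = -2.7

w_new = w - η·∂L/∂w = -2.3 - 0.1×(4) = -2.3 - (0.4) = -2.7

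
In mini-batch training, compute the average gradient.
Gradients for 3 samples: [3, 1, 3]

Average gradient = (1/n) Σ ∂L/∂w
Average gradient = 2.333

Average = (1/3)(3 + 1 + 3) = 7/3 = 2.333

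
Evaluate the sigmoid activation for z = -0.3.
0.4256

sigmoid(-0.3) = 1/(1 + e^(0.3)) = 1/(1 + 1.35) = 0.4256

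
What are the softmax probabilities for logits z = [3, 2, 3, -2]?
p = [0.4211, 0.1549, 0.4211, 0.0028]

exp(z) = [20.09, 7.389, 20.09, 0.1353]
Sum = 47.7
p = [0.4211, 0.1549, 0.4211, 0.0028]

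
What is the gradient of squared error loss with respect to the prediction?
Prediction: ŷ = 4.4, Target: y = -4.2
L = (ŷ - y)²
∂L/∂ŷ = 17.2

∂L/∂ŷ = 2(ŷ - y) = 2(4.4 - -4.2) = 2(8.6) = 17.2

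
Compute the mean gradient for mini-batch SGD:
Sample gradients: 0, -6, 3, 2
Average gradient = -0.25

Average = (1/4)(0 + -6 + 3 + 2) = -1/4 = -0.25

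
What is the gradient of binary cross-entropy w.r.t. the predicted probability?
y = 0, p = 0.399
∂L/∂p = 1.664

∂L/∂p = -y/p + (1-y)/(1-p) = 0 + 1/0.601 = 1.664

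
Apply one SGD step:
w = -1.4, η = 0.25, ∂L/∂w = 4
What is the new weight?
w_new = -2.4

w_new = w - η·∂L/∂w = -1.4 - 0.25×(4) = -1.4 - (1) = -2.4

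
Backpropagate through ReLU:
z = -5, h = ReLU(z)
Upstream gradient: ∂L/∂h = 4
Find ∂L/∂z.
∂L/∂z = 0

h = ReLU(-5) = 0
Since z < 0: ∂h/∂z = 0
∂L/∂z = ∂L/∂h · ∂h/∂z = 4 × 0 = 0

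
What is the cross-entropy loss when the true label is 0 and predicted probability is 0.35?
L = 0.4308

L = -0·log(0.35) - 1·log(0.65) = -log(0.65) = 0.4308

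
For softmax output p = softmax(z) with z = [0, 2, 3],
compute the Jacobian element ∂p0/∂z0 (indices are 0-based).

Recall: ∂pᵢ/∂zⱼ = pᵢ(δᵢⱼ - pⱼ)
∂p0/∂z0 = 0.03389

p = softmax(z) = [0.03512, 0.2595, 0.7054]
p0 = 0.03512

∂p0/∂z0 = p0(1 - p0) = 0.03512 × (1 - 0.03512) = 0.03389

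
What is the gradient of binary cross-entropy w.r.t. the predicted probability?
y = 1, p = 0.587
∂L/∂p = -1.704

∂L/∂p = -y/p + (1-y)/(1-p) = -1/0.587 + 0 = -1.704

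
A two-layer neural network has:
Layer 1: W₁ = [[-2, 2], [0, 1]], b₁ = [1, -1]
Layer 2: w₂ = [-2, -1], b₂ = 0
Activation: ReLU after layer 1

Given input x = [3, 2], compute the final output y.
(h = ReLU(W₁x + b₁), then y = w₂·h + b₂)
y = -1

Layer 1 pre-activation: z₁ = [-1, 1]
After ReLU: h = [0, 1]
Layer 2 output: y = -2×0 + -1×1 + 0 = -1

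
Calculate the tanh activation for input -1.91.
-0.9571

tanh(-1.91) = (e^(-1.91) - e^(1.91))/(e^(-1.91) + e^(1.91)) = -0.9571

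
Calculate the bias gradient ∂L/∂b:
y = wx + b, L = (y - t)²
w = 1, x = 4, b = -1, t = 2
∂L/∂b = 2

y = wx + b = (1)(4) + -1 = 3
∂L/∂y = 2(y - t) = 2(3 - 2) = 2
∂y/∂b = 1
∂L/∂b = ∂L/∂y · ∂y/∂b = 2 × 1 = 2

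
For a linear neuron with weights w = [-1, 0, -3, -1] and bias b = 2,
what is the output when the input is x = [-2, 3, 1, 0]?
y = 1

y = (-1)(-2) + (0)(3) + (-3)(1) + (-1)(0) + 2 = 1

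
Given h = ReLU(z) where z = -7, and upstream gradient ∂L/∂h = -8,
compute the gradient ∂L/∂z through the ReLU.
∂L/∂z = 0

h = ReLU(-7) = 0
Since z < 0: ∂h/∂z = 0
∂L/∂z = ∂L/∂h · ∂h/∂z = -8 × 0 = 0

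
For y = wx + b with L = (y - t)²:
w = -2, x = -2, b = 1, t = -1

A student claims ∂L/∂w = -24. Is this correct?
Correct

y = (-2)(-2) + 1 = 5
∂L/∂y = 2(y - t) = 2(5 - -1) = 12
∂y/∂w = x = -2
∂L/∂w = 12 × -2 = -24

Claimed value: -24
Correct: The correct gradient is -24.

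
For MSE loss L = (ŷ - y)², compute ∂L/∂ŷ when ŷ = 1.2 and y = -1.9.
∂L/∂ŷ = 6.2

∂L/∂ŷ = 2(ŷ - y) = 2(1.2 - -1.9) = 2(3.1) = 6.2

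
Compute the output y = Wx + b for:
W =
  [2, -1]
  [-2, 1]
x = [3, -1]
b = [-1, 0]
y = [6, -7]

Wx = [2×3 + -1×-1, -2×3 + 1×-1]
   = [7, -7]
y = Wx + b = [7 + -1, -7 + 0] = [6, -7]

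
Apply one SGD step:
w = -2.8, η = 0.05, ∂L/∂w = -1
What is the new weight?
w_new = -2.75

w_new = w - η·∂L/∂w = -2.8 - 0.05×(-1) = -2.8 - (-0.05) = -2.75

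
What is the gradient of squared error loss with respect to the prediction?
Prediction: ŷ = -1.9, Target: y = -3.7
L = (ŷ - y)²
∂L/∂ŷ = 3.6

∂L/∂ŷ = 2(ŷ - y) = 2(-1.9 - -3.7) = 2(1.8) = 3.6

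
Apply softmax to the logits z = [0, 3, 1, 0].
p = [0.0403, 0.8098, 0.1096, 0.0403]

exp(z) = [1, 20.09, 2.718, 1]
Sum = 24.8
p = [0.0403, 0.8098, 0.1096, 0.0403]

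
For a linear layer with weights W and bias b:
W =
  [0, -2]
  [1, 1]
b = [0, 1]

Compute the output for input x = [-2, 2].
y = [-4, 1]

Wx = [0×-2 + -2×2, 1×-2 + 1×2]
   = [-4, 0]
y = Wx + b = [-4 + 0, 0 + 1] = [-4, 1]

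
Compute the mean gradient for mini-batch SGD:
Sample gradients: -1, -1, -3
Average gradient = -1.667

Average = (1/3)(-1 + -1 + -3) = -5/3 = -1.667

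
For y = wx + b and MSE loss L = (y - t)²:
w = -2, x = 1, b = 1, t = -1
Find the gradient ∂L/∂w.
∂L/∂w = 0

y = wx + b = (-2)(1) + 1 = -1
∂L/∂y = 2(y - t) = 2(-1 - -1) = 0
∂y/∂w = x = 1
∂L/∂w = ∂L/∂y · ∂y/∂w = 0 × 1 = 0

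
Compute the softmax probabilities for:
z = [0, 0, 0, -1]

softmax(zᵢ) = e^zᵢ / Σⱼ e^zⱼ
p = [0.2969, 0.2969, 0.2969, 0.1092]

exp(z) = [1, 1, 1, 0.3679]
Sum = 3.368
p = [0.2969, 0.2969, 0.2969, 0.1092]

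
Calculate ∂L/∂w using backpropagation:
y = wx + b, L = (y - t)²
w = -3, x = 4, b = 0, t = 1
∂L/∂w = -104

y = wx + b = (-3)(4) + 0 = -12
∂L/∂y = 2(y - t) = 2(-12 - 1) = -26
∂y/∂w = x = 4
∂L/∂w = ∂L/∂y · ∂y/∂w = -26 × 4 = -104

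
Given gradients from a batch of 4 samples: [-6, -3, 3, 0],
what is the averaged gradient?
Average gradient = -1.5

Average = (1/4)(-6 + -3 + 3 + 0) = -6/4 = -1.5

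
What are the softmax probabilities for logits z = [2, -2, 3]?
p = [0.2676, 0.0049, 0.7275]

exp(z) = [7.389, 0.1353, 20.09]
Sum = 27.61
p = [0.2676, 0.0049, 0.7275]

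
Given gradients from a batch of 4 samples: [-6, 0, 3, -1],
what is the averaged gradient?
Average gradient = -1

Average = (1/4)(-6 + 0 + 3 + -1) = -4/4 = -1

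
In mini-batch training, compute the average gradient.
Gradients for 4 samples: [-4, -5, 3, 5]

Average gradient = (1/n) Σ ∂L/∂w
Average gradient = -0.25

Average = (1/4)(-4 + -5 + 3 + 5) = -1/4 = -0.25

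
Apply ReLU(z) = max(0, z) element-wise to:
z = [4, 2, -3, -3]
h = [4, 2, 0, 0]

ReLU applied element-wise: max(0,4)=4, max(0,2)=2, max(0,-3)=0, max(0,-3)=0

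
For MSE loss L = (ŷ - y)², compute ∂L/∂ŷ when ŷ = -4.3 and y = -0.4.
∂L/∂ŷ = -7.8

∂L/∂ŷ = 2(ŷ - y) = 2(-4.3 - -0.4) = 2(-3.9) = -7.8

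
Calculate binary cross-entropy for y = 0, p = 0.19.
L = 0.2107

L = -0·log(0.19) - 1·log(0.81) = -log(0.81) = 0.2107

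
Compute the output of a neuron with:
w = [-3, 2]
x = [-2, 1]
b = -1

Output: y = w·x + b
y = 7

y = (-3)(-2) + (2)(1) + -1 = 7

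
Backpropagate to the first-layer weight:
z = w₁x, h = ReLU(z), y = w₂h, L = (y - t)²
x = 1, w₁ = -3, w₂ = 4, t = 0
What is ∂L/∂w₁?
∂L/∂w₁ = 0

Forward pass:
z = w₁x = -3×1 = -3
h = ReLU(-3) = 0
y = w₂h = 4×0 = 0

Backward pass:
∂L/∂y = 2(y - t) = 2(0 - 0) = 0
∂y/∂h = w₂ = 4
∂h/∂z = 0 (ReLU derivative)
∂z/∂w₁ = x = 1

∂L/∂w₁ = 0 × 4 × 0 × 1 = 0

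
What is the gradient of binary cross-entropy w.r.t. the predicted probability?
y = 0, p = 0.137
∂L/∂p = 1.159

∂L/∂p = -y/p + (1-y)/(1-p) = 0 + 1/0.863 = 1.159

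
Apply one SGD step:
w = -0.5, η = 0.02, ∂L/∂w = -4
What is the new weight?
w_new = -0.42

w_new = w - η·∂L/∂w = -0.5 - 0.02×(-4) = -0.5 - (-0.08) = -0.42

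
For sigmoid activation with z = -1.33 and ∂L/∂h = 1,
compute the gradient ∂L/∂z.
∂L/∂z = 0.1654

σ(-1.33) = 0.2092
σ'(-1.33) = σ(-1.33)(1 - σ(-1.33)) = 0.2092 × 0.7908 = 0.1654
∂L/∂z = ∂L/∂h · σ'(z) = 1 × 0.1654 = 0.1654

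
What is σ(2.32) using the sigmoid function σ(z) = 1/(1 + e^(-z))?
0.9105

sigmoid(2.32) = 1/(1 + e^(-2.32)) = 1/(1 + 0.09827) = 0.9105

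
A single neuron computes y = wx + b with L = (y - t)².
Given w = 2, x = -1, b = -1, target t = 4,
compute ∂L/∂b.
∂L/∂b = -14

y = wx + b = (2)(-1) + -1 = -3
∂L/∂y = 2(y - t) = 2(-3 - 4) = -14
∂y/∂b = 1
∂L/∂b = ∂L/∂y · ∂y/∂b = -14 × 1 = -14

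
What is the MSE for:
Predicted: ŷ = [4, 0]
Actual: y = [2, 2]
MSE = 4

MSE = (1/2)((4-2)² + (0-2)²) = (1/2)(4 + 4) = 4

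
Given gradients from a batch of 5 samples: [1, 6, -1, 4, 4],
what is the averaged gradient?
Average gradient = 2.8

Average = (1/5)(1 + 6 + -1 + 4 + 4) = 14/5 = 2.8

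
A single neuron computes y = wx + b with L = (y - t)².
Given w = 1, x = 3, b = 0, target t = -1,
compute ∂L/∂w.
∂L/∂w = 24

y = wx + b = (1)(3) + 0 = 3
∂L/∂y = 2(y - t) = 2(3 - -1) = 8
∂y/∂w = x = 3
∂L/∂w = ∂L/∂y · ∂y/∂w = 8 × 3 = 24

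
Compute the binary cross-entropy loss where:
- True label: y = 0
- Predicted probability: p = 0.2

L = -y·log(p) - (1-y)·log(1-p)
L = 0.2231

L = -0·log(0.2) - 1·log(0.8) = -log(0.8) = 0.2231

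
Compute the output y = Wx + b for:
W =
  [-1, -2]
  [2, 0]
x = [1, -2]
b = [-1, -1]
y = [2, 1]

Wx = [-1×1 + -2×-2, 2×1 + 0×-2]
   = [3, 2]
y = Wx + b = [3 + -1, 2 + -1] = [2, 1]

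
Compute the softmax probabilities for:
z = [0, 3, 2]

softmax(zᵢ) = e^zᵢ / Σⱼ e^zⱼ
p = [0.0351, 0.7054, 0.2595]

exp(z) = [1, 20.09, 7.389]
Sum = 28.47
p = [0.0351, 0.7054, 0.2595]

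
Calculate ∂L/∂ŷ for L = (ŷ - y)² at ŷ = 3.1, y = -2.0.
∂L/∂ŷ = 10.2

∂L/∂ŷ = 2(ŷ - y) = 2(3.1 - -2.0) = 2(5.1) = 10.2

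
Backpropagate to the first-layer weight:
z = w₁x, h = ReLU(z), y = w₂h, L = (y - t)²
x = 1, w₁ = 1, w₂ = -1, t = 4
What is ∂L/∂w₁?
∂L/∂w₁ = 10

Forward pass:
z = w₁x = 1×1 = 1
h = ReLU(1) = 1
y = w₂h = -1×1 = -1

Backward pass:
∂L/∂y = 2(y - t) = 2(-1 - 4) = -10
∂y/∂h = w₂ = -1
∂h/∂z = 1 (ReLU derivative)
∂z/∂w₁ = x = 1

∂L/∂w₁ = -10 × -1 × 1 × 1 = 10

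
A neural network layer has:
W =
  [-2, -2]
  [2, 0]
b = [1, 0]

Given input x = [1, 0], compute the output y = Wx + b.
y = [-1, 2]

Wx = [-2×1 + -2×0, 2×1 + 0×0]
   = [-2, 2]
y = Wx + b = [-2 + 1, 2 + 0] = [-1, 2]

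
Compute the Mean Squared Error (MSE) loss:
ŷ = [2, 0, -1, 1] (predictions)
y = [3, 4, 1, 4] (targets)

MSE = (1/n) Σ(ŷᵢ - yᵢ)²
MSE = 7.5

MSE = (1/4)((2-3)² + (0-4)² + (-1-1)² + (1-4)²) = (1/4)(1 + 16 + 4 + 9) = 7.5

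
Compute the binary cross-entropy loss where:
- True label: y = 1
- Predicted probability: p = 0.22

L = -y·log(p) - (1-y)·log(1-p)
L = 1.514

L = -1·log(0.22) - 0·log(0.78) = -log(0.22) = 1.514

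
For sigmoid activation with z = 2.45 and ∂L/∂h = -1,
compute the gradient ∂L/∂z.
∂L/∂z = -0.07313

σ(2.45) = 0.9206
σ'(2.45) = σ(2.45)(1 - σ(2.45)) = 0.9206 × 0.07944 = 0.07313
∂L/∂z = ∂L/∂h · σ'(z) = -1 × 0.07313 = -0.07313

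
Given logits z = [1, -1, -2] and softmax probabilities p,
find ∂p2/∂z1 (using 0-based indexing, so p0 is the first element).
∂p2/∂z1 = -0.004797

p = softmax(z) = [0.8438, 0.1142, 0.04201]
p2 = 0.04201, p1 = 0.1142

∂p2/∂z1 = -p2 × p1 = -0.04201 × 0.1142 = -0.004797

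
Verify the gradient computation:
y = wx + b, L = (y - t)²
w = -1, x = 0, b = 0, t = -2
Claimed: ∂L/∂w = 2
Incorrect

y = (-1)(0) + 0 = 0
∂L/∂y = 2(y - t) = 2(0 - -2) = 4
∂y/∂w = x = 0
∂L/∂w = 4 × 0 = 0

Claimed value: 2
Incorrect: The correct gradient is 0.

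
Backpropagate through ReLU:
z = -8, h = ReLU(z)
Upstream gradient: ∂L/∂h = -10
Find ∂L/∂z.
∂L/∂z = 0

h = ReLU(-8) = 0
Since z < 0: ∂h/∂z = 0
∂L/∂z = ∂L/∂h · ∂h/∂z = -10 × 0 = 0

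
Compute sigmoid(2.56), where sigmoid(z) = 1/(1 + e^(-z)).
0.9282

sigmoid(2.56) = 1/(1 + e^(-2.56)) = 1/(1 + 0.0773) = 0.9282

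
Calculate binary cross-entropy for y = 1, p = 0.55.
L = 0.5978

L = -1·log(0.55) - 0·log(0.45) = -log(0.55) = 0.5978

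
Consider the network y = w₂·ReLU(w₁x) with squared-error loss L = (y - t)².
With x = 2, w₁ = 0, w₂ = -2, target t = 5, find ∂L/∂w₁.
∂L/∂w₁ = 0

Forward pass:
z = w₁x = 0×2 = 0
h = ReLU(0) = 0
y = w₂h = -2×0 = 0

Backward pass:
∂L/∂y = 2(y - t) = 2(0 - 5) = -10
∂y/∂h = w₂ = -2
∂h/∂z = 0 (ReLU derivative)
∂z/∂w₁ = x = 2

∂L/∂w₁ = -10 × -2 × 0 × 2 = 0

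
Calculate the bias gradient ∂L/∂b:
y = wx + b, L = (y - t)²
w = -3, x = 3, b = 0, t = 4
∂L/∂b = -26

y = wx + b = (-3)(3) + 0 = -9
∂L/∂y = 2(y - t) = 2(-9 - 4) = -26
∂y/∂b = 1
∂L/∂b = ∂L/∂y · ∂y/∂b = -26 × 1 = -26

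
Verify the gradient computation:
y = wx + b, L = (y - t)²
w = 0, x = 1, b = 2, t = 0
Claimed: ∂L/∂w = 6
Incorrect

y = (0)(1) + 2 = 2
∂L/∂y = 2(y - t) = 2(2 - 0) = 4
∂y/∂w = x = 1
∂L/∂w = 4 × 1 = 4

Claimed value: 6
Incorrect: The correct gradient is 4.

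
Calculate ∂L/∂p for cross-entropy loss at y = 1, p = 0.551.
∂L/∂p = -1.815

∂L/∂p = -y/p + (1-y)/(1-p) = -1/0.551 + 0 = -1.815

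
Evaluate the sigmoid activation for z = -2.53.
0.07378

sigmoid(-2.53) = 1/(1 + e^(2.53)) = 1/(1 + 12.55) = 0.07378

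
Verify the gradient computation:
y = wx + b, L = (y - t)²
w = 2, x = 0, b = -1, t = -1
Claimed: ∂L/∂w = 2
Incorrect

y = (2)(0) + -1 = -1
∂L/∂y = 2(y - t) = 2(-1 - -1) = 0
∂y/∂w = x = 0
∂L/∂w = 0 × 0 = 0

Claimed value: 2
Incorrect: The correct gradient is 0.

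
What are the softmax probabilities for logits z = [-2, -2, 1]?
p = [0.0453, 0.0453, 0.9094]

exp(z) = [0.1353, 0.1353, 2.718]
Sum = 2.989
p = [0.0453, 0.0453, 0.9094]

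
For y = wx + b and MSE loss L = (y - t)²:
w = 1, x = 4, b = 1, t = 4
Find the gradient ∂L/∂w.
∂L/∂w = 8

y = wx + b = (1)(4) + 1 = 5
∂L/∂y = 2(y - t) = 2(5 - 4) = 2
∂y/∂w = x = 4
∂L/∂w = ∂L/∂y · ∂y/∂w = 2 × 4 = 8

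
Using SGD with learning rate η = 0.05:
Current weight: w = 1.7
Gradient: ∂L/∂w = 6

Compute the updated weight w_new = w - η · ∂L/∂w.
w_new = 1.4

w_new = w - η·∂L/∂w = 1.7 - 0.05×(6) = 1.7 - (0.3) = 1.4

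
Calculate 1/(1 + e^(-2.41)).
0.9176

sigmoid(2.41) = 1/(1 + e^(-2.41)) = 1/(1 + 0.08982) = 0.9176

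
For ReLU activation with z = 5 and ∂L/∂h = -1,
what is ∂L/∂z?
∂L/∂z = -1

h = ReLU(5) = 5
Since z > 0: ∂h/∂z = 1
∂L/∂z = ∂L/∂h · ∂h/∂z = -1 × 1 = -1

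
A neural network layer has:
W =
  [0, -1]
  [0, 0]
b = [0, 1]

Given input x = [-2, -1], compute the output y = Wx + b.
y = [1, 1]

Wx = [0×-2 + -1×-1, 0×-2 + 0×-1]
   = [1, 0]
y = Wx + b = [1 + 0, 0 + 1] = [1, 1]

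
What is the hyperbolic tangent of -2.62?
-0.9895

tanh(-2.62) = (e^(-2.62) - e^(2.62))/(e^(-2.62) + e^(2.62)) = -0.9895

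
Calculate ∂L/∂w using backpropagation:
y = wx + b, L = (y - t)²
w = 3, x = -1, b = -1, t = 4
∂L/∂w = 16

y = wx + b = (3)(-1) + -1 = -4
∂L/∂y = 2(y - t) = 2(-4 - 4) = -16
∂y/∂w = x = -1
∂L/∂w = ∂L/∂y · ∂y/∂w = -16 × -1 = 16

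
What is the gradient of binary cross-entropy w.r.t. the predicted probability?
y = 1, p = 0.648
∂L/∂p = -1.543

∂L/∂p = -y/p + (1-y)/(1-p) = -1/0.648 + 0 = -1.543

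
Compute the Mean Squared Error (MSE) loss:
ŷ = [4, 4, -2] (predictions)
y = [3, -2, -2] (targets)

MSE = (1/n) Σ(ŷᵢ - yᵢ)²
MSE = 12.33

MSE = (1/3)((4-3)² + (4--2)² + (-2--2)²) = (1/3)(1 + 36 + 0) = 12.33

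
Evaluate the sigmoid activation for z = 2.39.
0.9161

sigmoid(2.39) = 1/(1 + e^(-2.39)) = 1/(1 + 0.09163) = 0.9161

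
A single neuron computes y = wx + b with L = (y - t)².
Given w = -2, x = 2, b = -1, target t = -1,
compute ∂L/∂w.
∂L/∂w = -16

y = wx + b = (-2)(2) + -1 = -5
∂L/∂y = 2(y - t) = 2(-5 - -1) = -8
∂y/∂w = x = 2
∂L/∂w = ∂L/∂y · ∂y/∂w = -8 × 2 = -16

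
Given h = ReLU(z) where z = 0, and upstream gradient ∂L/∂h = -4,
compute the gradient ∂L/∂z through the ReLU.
∂L/∂z = 0

h = ReLU(0) = 0
At z = 0: ∂h/∂z = 0 (by convention)
∂L/∂z = ∂L/∂h · ∂h/∂z = -4 × 0 = 0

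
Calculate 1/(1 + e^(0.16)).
0.4601

sigmoid(-0.16) = 1/(1 + e^(0.16)) = 1/(1 + 1.174) = 0.4601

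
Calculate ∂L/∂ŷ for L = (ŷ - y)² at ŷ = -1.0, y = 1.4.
∂L/∂ŷ = -4.8

∂L/∂ŷ = 2(ŷ - y) = 2(-1.0 - 1.4) = 2(-2.4) = -4.8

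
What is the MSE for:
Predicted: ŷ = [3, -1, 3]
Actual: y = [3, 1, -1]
MSE = 6.667

MSE = (1/3)((3-3)² + (-1-1)² + (3--1)²) = (1/3)(0 + 4 + 16) = 6.667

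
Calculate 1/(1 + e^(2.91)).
0.05166

sigmoid(-2.91) = 1/(1 + e^(2.91)) = 1/(1 + 18.36) = 0.05166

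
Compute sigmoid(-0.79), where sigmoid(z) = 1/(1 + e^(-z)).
0.3122

sigmoid(-0.79) = 1/(1 + e^(0.79)) = 1/(1 + 2.203) = 0.3122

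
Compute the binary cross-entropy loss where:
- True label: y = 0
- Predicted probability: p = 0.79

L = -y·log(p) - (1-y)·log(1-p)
L = 1.561

L = -0·log(0.79) - 1·log(0.21) = -log(0.21) = 1.561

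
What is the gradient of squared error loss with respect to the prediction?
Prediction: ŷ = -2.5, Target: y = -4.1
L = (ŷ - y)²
∂L/∂ŷ = 3.2

∂L/∂ŷ = 2(ŷ - y) = 2(-2.5 - -4.1) = 2(1.6) = 3.2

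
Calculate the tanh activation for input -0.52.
-0.4777

tanh(-0.52) = (e^(-0.52) - e^(0.52))/(e^(-0.52) + e^(0.52)) = -0.4777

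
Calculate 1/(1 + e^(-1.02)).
0.735

sigmoid(1.02) = 1/(1 + e^(-1.02)) = 1/(1 + 0.3606) = 0.735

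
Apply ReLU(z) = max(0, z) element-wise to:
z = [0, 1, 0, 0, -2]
h = [0, 1, 0, 0, 0]

ReLU applied element-wise: max(0,0)=0, max(0,1)=1, max(0,0)=0, max(0,0)=0, max(0,-2)=0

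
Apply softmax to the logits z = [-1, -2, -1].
p = [0.4223, 0.1554, 0.4223]

exp(z) = [0.3679, 0.1353, 0.3679]
Sum = 0.8711
p = [0.4223, 0.1554, 0.4223]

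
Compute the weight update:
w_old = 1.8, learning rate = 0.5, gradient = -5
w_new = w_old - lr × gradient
w_new = 4.3

w_new = w - η·∂L/∂w = 1.8 - 0.5×(-5) = 1.8 - (-2.5) = 4.3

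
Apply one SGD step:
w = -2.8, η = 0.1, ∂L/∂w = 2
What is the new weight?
w_new = -3

w_new = w - η·∂L/∂w = -2.8 - 0.1×(2) = -2.8 - (0.2) = -3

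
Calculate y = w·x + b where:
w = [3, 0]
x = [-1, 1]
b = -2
y = -5

y = (3)(-1) + (0)(1) + -2 = -5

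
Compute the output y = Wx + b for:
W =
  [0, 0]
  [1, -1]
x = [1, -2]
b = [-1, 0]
y = [-1, 3]

Wx = [0×1 + 0×-2, 1×1 + -1×-2]
   = [0, 3]
y = Wx + b = [0 + -1, 3 + 0] = [-1, 3]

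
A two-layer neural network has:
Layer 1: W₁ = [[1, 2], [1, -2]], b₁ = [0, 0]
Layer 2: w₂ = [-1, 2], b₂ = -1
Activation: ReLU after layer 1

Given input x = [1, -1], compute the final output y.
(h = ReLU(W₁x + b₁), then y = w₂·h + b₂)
y = 5

Layer 1 pre-activation: z₁ = [-1, 3]
After ReLU: h = [0, 3]
Layer 2 output: y = -1×0 + 2×3 + -1 = 5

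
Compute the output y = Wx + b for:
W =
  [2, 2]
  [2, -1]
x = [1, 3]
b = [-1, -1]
y = [7, -2]

Wx = [2×1 + 2×3, 2×1 + -1×3]
   = [8, -1]
y = Wx + b = [8 + -1, -1 + -1] = [7, -2]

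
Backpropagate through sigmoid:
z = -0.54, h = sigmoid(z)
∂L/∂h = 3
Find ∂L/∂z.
∂L/∂z = 0.6979

σ(-0.54) = 0.3682
σ'(-0.54) = σ(-0.54)(1 - σ(-0.54)) = 0.3682 × 0.6318 = 0.2326
∂L/∂z = ∂L/∂h · σ'(z) = 3 × 0.2326 = 0.6979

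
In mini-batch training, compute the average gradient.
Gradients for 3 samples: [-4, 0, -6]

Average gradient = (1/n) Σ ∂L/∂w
Average gradient = -3.333

Average = (1/3)(-4 + 0 + -6) = -10/3 = -3.333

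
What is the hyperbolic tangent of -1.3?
-0.8617

tanh(-1.3) = (e^(-1.3) - e^(1.3))/(e^(-1.3) + e^(1.3)) = -0.8617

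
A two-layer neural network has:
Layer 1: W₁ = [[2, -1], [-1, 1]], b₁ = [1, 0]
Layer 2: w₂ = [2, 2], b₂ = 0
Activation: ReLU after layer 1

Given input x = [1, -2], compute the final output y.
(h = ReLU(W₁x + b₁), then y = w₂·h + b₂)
y = 10

Layer 1 pre-activation: z₁ = [5, -3]
After ReLU: h = [5, 0]
Layer 2 output: y = 2×5 + 2×0 + 0 = 10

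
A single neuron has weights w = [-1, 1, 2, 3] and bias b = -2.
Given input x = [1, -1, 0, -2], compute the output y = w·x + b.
y = -10

y = (-1)(1) + (1)(-1) + (2)(0) + (3)(-2) + -2 = -10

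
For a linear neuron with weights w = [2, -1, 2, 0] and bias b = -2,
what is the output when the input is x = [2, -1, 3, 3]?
y = 9

y = (2)(2) + (-1)(-1) + (2)(3) + (0)(3) + -2 = 9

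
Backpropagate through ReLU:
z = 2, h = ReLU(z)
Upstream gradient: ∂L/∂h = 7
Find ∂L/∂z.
∂L/∂z = 7

h = ReLU(2) = 2
Since z > 0: ∂h/∂z = 1
∂L/∂z = ∂L/∂h · ∂h/∂z = 7 × 1 = 7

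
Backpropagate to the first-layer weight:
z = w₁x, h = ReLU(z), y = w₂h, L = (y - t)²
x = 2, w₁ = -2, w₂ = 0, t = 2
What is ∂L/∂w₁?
∂L/∂w₁ = 0

Forward pass:
z = w₁x = -2×2 = -4
h = ReLU(-4) = 0
y = w₂h = 0×0 = 0

Backward pass:
∂L/∂y = 2(y - t) = 2(0 - 2) = -4
∂y/∂h = w₂ = 0
∂h/∂z = 0 (ReLU derivative)
∂z/∂w₁ = x = 2

∂L/∂w₁ = -4 × 0 × 0 × 2 = 0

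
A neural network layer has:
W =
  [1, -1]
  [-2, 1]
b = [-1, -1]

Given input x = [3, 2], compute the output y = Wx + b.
y = [0, -5]

Wx = [1×3 + -1×2, -2×3 + 1×2]
   = [1, -4]
y = Wx + b = [1 + -1, -4 + -1] = [0, -5]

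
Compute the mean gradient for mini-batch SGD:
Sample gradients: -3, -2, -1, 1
Average gradient = -1.25

Average = (1/4)(-3 + -2 + -1 + 1) = -5/4 = -1.25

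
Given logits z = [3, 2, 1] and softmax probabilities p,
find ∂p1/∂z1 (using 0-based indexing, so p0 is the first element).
∂p1/∂z1 = 0.1848

p = softmax(z) = [0.6652, 0.2447, 0.09003]
p1 = 0.2447

∂p1/∂z1 = p1(1 - p1) = 0.2447 × (1 - 0.2447) = 0.1848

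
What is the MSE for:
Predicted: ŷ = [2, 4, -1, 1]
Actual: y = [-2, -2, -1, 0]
MSE = 13.25

MSE = (1/4)((2--2)² + (4--2)² + (-1--1)² + (1-0)²) = (1/4)(16 + 36 + 0 + 1) = 13.25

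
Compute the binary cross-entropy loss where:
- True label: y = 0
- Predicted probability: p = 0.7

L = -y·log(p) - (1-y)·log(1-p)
L = 1.204

L = -0·log(0.7) - 1·log(0.3) = -log(0.3) = 1.204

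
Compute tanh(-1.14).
-0.8144

tanh(-1.14) = (e^(-1.14) - e^(1.14))/(e^(-1.14) + e^(1.14)) = -0.8144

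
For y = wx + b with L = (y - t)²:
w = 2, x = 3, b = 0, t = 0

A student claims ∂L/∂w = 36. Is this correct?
Correct

y = (2)(3) + 0 = 6
∂L/∂y = 2(y - t) = 2(6 - 0) = 12
∂y/∂w = x = 3
∂L/∂w = 12 × 3 = 36

Claimed value: 36
Correct: The correct gradient is 36.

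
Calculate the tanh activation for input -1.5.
-0.9051

tanh(-1.5) = (e^(-1.5) - e^(1.5))/(e^(-1.5) + e^(1.5)) = -0.9051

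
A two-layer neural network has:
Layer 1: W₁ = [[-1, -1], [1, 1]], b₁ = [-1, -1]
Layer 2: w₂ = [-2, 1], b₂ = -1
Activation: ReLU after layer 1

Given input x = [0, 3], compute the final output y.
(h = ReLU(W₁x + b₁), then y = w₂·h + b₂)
y = 1

Layer 1 pre-activation: z₁ = [-4, 2]
After ReLU: h = [0, 2]
Layer 2 output: y = -2×0 + 1×2 + -1 = 1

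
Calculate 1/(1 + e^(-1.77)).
0.8545

sigmoid(1.77) = 1/(1 + e^(-1.77)) = 1/(1 + 0.1703) = 0.8545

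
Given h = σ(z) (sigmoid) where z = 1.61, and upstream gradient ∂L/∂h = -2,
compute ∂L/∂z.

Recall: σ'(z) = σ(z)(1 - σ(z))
∂L/∂z = -0.2777

σ(1.61) = 0.8334
σ'(1.61) = σ(1.61)(1 - σ(1.61)) = 0.8334 × 0.1666 = 0.1388
∂L/∂z = ∂L/∂h · σ'(z) = -2 × 0.1388 = -0.2777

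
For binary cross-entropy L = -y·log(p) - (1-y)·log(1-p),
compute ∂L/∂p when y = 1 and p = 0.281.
∂L/∂p = -3.559

∂L/∂p = -y/p + (1-y)/(1-p) = -1/0.281 + 0 = -3.559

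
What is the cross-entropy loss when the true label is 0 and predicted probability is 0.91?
L = 2.408

L = -0·log(0.91) - 1·log(0.09) = -log(0.09) = 2.408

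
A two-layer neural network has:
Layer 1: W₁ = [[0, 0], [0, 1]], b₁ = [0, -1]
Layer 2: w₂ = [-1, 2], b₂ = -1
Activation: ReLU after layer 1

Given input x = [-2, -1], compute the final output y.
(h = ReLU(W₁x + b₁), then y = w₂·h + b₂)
y = -1

Layer 1 pre-activation: z₁ = [0, -2]
After ReLU: h = [0, 0]
Layer 2 output: y = -1×0 + 2×0 + -1 = -1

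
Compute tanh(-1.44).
-0.8937

tanh(-1.44) = (e^(-1.44) - e^(1.44))/(e^(-1.44) + e^(1.44)) = -0.8937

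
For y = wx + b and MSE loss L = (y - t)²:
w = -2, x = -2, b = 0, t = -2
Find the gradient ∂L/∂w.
∂L/∂w = -24

y = wx + b = (-2)(-2) + 0 = 4
∂L/∂y = 2(y - t) = 2(4 - -2) = 12
∂y/∂w = x = -2
∂L/∂w = ∂L/∂y · ∂y/∂w = 12 × -2 = -24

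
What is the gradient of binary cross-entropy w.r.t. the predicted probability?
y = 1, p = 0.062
∂L/∂p = -16.13

∂L/∂p = -y/p + (1-y)/(1-p) = -1/0.062 + 0 = -16.13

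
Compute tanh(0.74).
0.6291

tanh(0.74) = (e^(0.74) - e^(-0.74))/(e^(0.74) + e^(-0.74)) = 0.6291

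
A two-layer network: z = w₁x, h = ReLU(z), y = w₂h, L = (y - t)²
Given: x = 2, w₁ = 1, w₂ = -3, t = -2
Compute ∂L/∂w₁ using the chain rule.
∂L/∂w₁ = 48

Forward pass:
z = w₁x = 1×2 = 2
h = ReLU(2) = 2
y = w₂h = -3×2 = -6

Backward pass:
∂L/∂y = 2(y - t) = 2(-6 - -2) = -8
∂y/∂h = w₂ = -3
∂h/∂z = 1 (ReLU derivative)
∂z/∂w₁ = x = 2

∂L/∂w₁ = -8 × -3 × 1 × 2 = 48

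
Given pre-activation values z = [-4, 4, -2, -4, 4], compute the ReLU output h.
h = [0, 4, 0, 0, 4]

ReLU applied element-wise: max(0,-4)=0, max(0,4)=4, max(0,-2)=0, max(0,-4)=0, max(0,4)=4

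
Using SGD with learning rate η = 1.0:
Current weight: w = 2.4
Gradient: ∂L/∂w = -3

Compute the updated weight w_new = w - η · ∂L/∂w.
w_new = 5.4

w_new = w - η·∂L/∂w = 2.4 - 1.0×(-3) = 2.4 - (-3) = 5.4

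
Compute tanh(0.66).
0.5784

tanh(0.66) = (e^(0.66) - e^(-0.66))/(e^(0.66) + e^(-0.66)) = 0.5784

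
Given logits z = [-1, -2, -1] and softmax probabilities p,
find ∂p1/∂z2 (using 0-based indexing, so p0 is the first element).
∂p1/∂z2 = -0.06561

p = softmax(z) = [0.4223, 0.1554, 0.4223]
p1 = 0.1554, p2 = 0.4223

∂p1/∂z2 = -p1 × p2 = -0.1554 × 0.4223 = -0.06561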